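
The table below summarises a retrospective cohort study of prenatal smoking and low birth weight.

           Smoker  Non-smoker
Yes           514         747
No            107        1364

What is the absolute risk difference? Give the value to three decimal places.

0.474

Reading the table with exposure as columns: a = 514 (Smoker, case), b = 107 (Smoker, non-case), c = 747 (Non-smoker, case), d = 1364.
Risk in exposed = 514/621 = 0.827697; risk in unexposed = 747/2111 = 0.353861.
Risk difference = 0.827697 − 0.353861 = 0.473837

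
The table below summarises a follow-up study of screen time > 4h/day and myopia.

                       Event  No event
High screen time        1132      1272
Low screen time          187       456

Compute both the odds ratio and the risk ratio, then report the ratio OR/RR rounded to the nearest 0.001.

1.340

Cells: a = 1132, b = 1272, c = 187, d = 456.
OR = (1132·456)/(1272·187) = 516192/237864 = 2.17011
Risk in exposed = 1132/2404 = 0.47088; risk in unexposed = 187/643 = 0.29082; RR = 1.61913
OR/RR = 2.17011 / 1.61913 = 1.34030
The outcome is not rare, so the OR lies further from 1 than the RR.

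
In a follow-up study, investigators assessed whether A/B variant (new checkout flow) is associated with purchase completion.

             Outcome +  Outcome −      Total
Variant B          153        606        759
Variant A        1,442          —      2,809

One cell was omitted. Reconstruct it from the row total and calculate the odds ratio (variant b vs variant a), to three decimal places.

The missing cell is in the unexposed row: 2809 − 1442 = 1367.
So a = 153, b = 606, c = 1442, d = 1367.
OR = (a·d)/(b·c) = (153 × 1367) / (606 × 1442) = 209151 / 873852 = 0.23934

0.239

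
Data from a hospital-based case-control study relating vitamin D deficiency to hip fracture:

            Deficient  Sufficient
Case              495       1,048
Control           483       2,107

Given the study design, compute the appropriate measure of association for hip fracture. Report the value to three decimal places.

2.060

Reading the table with exposure as columns: a = 495 (Deficient, case), b = 483 (Deficient, non-case), c = 1048 (Sufficient, case), d = 2107.
This is a hospital-based case-control study: participants were sampled on outcome status, so risks in the source population cannot be estimated directly — relative risk is not valid here. The odds ratio is the appropriate measure.
OR = (a·d)/(b·c) = (495 × 2107) / (483 × 1048) = 1042965 / 506184 = 2.06045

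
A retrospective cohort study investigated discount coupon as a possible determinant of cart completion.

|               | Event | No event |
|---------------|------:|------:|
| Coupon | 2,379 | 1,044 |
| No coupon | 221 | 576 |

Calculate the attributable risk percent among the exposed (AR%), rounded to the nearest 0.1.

60.1

Cells: a = 2379, b = 1044, c = 221, d = 576.
Risk in exposed = 2379/3423 = 0.69500; risk in unexposed = 221/797 = 0.27729.
RR = 0.69500/0.27729 = 2.50642
AR% = (RR − 1)/RR × 100 = (2.50642 − 1)/2.50642 × 100 = 60.1024%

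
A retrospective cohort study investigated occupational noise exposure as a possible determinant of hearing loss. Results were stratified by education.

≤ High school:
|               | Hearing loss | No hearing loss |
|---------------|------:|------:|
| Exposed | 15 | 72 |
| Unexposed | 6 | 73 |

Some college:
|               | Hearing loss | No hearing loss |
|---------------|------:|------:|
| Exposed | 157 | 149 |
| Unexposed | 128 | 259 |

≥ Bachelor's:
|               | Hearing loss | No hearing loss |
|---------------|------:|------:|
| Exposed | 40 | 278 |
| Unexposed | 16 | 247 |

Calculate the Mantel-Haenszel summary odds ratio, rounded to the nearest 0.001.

2.178

OR_MH = Σ(aᵢdᵢ/nᵢ) / Σ(bᵢcᵢ/nᵢ), where nᵢ is the stratum total.
Stratum 1 (≤ High school): n = 166; a·d/n = 15·73/166 = 6.5964; b·c/n = 72·6/166 = 2.6024
Stratum 2 (Some college): n = 693; a·d/n = 157·259/693 = 58.6768; b·c/n = 149·128/693 = 27.5209
Stratum 3 (≥ Bachelor's): n = 581; a·d/n = 40·247/581 = 17.0052; b·c/n = 278·16/581 = 7.6558
OR_MH = (6.5964 + 58.6768 + 17.0052) / (2.6024 + 27.5209 + 7.6558) = 82.2783 / 37.7791 = 2.17788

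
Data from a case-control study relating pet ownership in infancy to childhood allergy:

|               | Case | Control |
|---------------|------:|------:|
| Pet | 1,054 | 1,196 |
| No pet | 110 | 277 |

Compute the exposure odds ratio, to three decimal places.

2.219

Cells: a = 1054, b = 1196, c = 110, d = 277.
OR = (a·d)/(b·c) = (1054 × 277) / (1196 × 110) = 291958 / 131560 = 2.21920
The odds of childhood allergy are about 2.22 times as high in the pet group.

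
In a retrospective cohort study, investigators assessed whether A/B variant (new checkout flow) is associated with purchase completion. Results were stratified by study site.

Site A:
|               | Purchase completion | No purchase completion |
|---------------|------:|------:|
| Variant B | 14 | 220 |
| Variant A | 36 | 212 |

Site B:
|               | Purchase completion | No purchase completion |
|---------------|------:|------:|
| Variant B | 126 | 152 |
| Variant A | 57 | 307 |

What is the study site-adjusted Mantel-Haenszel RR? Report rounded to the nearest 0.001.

1.865

RR_MH = Σ(aᵢ·n₀ᵢ/nᵢ) / Σ(cᵢ·n₁ᵢ/nᵢ), with n₁ᵢ = aᵢ+bᵢ (exposed), n₀ᵢ = cᵢ+dᵢ (unexposed), nᵢ = n₁ᵢ+n₀ᵢ.
Stratum 1 (Site A): n₁ = 234, n₀ = 248, n = 482; a·n₀/n = 14·248/482 = 7.2033; c·n₁/n = 36·234/482 = 17.4772
Stratum 2 (Site B): n₁ = 278, n₀ = 364, n = 642; a·n₀/n = 126·364/642 = 71.4393; c·n₁/n = 57·278/642 = 24.6822
RR_MH = (7.2033 + 71.4393) / (17.4772 + 24.6822) = 78.6426 / 42.1594 = 1.86536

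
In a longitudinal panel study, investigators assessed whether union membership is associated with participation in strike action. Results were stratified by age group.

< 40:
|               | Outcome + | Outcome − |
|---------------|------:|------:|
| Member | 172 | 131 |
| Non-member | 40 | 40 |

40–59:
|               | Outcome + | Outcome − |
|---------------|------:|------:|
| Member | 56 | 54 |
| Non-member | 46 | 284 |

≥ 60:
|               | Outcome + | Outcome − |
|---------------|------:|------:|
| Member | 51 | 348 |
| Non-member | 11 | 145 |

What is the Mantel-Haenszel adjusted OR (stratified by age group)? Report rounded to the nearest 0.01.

OR_MH = Σ(aᵢdᵢ/nᵢ) / Σ(bᵢcᵢ/nᵢ), where nᵢ is the stratum total.
Stratum 1 (< 40): n = 383; a·d/n = 172·40/383 = 17.9634; b·c/n = 131·40/383 = 13.6815
Stratum 2 (40–59): n = 440; a·d/n = 56·284/440 = 36.1455; b·c/n = 54·46/440 = 5.6455
Stratum 3 (≥ 60): n = 555; a·d/n = 51·145/555 = 13.3243; b·c/n = 348·11/555 = 6.8973
OR_MH = (17.9634 + 36.1455 + 13.3243) / (13.6815 + 5.6455 + 6.8973) = 67.4332 / 26.2242 = 2.57141

2.57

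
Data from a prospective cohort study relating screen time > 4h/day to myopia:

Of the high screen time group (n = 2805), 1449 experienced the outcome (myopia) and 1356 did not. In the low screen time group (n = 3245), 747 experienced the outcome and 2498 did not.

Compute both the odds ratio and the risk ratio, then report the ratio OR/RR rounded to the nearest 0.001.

1.592

From the description: a = 1449, b = 1356, c = 747, d = 2498.
OR = (1449·2498)/(1356·747) = 3619602/1012932 = 3.57339
Risk in exposed = 1449/2805 = 0.51658; risk in unexposed = 747/3245 = 0.23020; RR = 2.24403
OR/RR = 3.57339 / 2.24403 = 1.59240
The outcome is not rare, so the OR lies further from 1 than the RR.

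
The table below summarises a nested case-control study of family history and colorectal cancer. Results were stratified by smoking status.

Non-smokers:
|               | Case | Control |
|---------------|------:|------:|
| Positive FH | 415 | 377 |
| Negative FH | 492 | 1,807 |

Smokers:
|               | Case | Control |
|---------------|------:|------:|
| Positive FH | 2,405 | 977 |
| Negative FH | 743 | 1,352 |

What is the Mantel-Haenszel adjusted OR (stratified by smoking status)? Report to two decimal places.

4.34

OR_MH = Σ(aᵢdᵢ/nᵢ) / Σ(bᵢcᵢ/nᵢ), where nᵢ is the stratum total.
Stratum 1 (Non-smokers): n = 3091; a·d/n = 415·1807/3091 = 242.6092; b·c/n = 377·492/3091 = 60.0078
Stratum 2 (Smokers): n = 5477; a·d/n = 2405·1352/5477 = 593.6754; b·c/n = 977·743/5477 = 132.5381
OR_MH = (242.6092 + 593.6754) / (60.0078 + 132.5381) = 836.2846 / 192.5458 = 4.34330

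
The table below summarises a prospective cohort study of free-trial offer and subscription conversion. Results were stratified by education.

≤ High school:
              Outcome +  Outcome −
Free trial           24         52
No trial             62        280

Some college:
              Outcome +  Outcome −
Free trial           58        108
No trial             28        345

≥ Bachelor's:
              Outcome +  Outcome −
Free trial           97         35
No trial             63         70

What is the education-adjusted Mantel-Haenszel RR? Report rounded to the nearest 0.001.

2.115

RR_MH = Σ(aᵢ·n₀ᵢ/nᵢ) / Σ(cᵢ·n₁ᵢ/nᵢ), with n₁ᵢ = aᵢ+bᵢ (exposed), n₀ᵢ = cᵢ+dᵢ (unexposed), nᵢ = n₁ᵢ+n₀ᵢ.
Stratum 1 (≤ High school): n₁ = 76, n₀ = 342, n = 418; a·n₀/n = 24·342/418 = 19.6364; c·n₁/n = 62·76/418 = 11.2727
Stratum 2 (Some college): n₁ = 166, n₀ = 373, n = 539; a·n₀/n = 58·373/539 = 40.1373; c·n₁/n = 28·166/539 = 8.6234
Stratum 3 (≥ Bachelor's): n₁ = 132, n₀ = 133, n = 265; a·n₀/n = 97·133/265 = 48.6830; c·n₁/n = 63·132/265 = 31.3811
RR_MH = (19.6364 + 40.1373 + 48.6830) / (11.2727 + 8.6234 + 31.3811) = 108.4567 / 51.2772 = 2.11510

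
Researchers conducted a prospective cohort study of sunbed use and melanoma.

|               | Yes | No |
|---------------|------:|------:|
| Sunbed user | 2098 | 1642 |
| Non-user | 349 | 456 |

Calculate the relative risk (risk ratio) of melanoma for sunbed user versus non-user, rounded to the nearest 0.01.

Cells: a = 2098, b = 1642, c = 349, d = 456.
Risk in exposed = 2098/3740 = 0.56096; risk in unexposed = 349/805 = 0.43354.
RR = 0.56096 / 0.43354 = 1.29391
The risk among the exposed is 1.29 times that among the unexposed.

1.29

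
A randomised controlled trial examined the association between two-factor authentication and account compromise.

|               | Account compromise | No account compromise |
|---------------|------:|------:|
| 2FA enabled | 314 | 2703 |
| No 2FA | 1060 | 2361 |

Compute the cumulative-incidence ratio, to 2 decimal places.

Cells: a = 314, b = 2703, c = 1060, d = 2361.
Risk in exposed = 314/3017 = 0.10408; risk in unexposed = 1060/3421 = 0.30985.
RR = 0.10408 / 0.30985 = 0.33589
The risk is 66% lower among the exposed than among the unexposed.

0.34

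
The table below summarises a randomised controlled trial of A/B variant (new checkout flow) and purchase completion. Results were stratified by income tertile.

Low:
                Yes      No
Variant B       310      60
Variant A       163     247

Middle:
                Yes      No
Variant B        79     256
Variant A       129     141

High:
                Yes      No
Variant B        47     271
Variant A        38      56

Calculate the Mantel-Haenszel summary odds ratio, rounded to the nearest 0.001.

OR_MH = Σ(aᵢdᵢ/nᵢ) / Σ(bᵢcᵢ/nᵢ), where nᵢ is the stratum total.
Stratum 1 (Low): n = 780; a·d/n = 310·247/780 = 98.1667; b·c/n = 60·163/780 = 12.5385
Stratum 2 (Middle): n = 605; a·d/n = 79·141/605 = 18.4116; b·c/n = 256·129/605 = 54.5851
Stratum 3 (High): n = 412; a·d/n = 47·56/412 = 6.3883; b·c/n = 271·38/412 = 24.9951
OR_MH = (98.1667 + 18.4116 + 6.3883) / (12.5385 + 54.5851 + 24.9951) = 122.9666 / 92.1187 = 1.33487

1.335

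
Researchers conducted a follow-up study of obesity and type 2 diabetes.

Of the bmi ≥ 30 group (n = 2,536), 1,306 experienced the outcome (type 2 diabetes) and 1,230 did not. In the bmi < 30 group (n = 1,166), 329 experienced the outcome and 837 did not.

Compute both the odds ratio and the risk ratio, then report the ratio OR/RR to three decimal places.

From the description: a = 1306, b = 1230, c = 329, d = 837.
OR = (1306·837)/(1230·329) = 1093122/404670 = 2.70127
Risk in exposed = 1306/2536 = 0.51498; risk in unexposed = 329/1166 = 0.28216; RR = 1.82514
OR/RR = 2.70127 / 1.82514 = 1.48003
The outcome is not rare, so the OR lies further from 1 than the RR.

1.480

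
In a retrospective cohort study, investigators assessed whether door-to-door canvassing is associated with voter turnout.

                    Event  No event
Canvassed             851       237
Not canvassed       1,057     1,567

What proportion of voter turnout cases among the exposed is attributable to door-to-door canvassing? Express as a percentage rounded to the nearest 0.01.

Cells: a = 851, b = 237, c = 1057, d = 1567.
Risk in exposed = 851/1088 = 0.78217; risk in unexposed = 1057/2624 = 0.40282.
RR = 0.78217/0.40282 = 1.94173
AR% = (RR − 1)/RR × 100 = (1.94173 − 1)/1.94173 × 100 = 48.4996%

48.50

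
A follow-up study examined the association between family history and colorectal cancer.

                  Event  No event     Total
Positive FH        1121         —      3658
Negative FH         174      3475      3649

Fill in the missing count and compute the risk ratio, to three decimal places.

The missing cell is in the exposed row: 3658 − 1121 = 2537.
So a = 1121, b = 2537, c = 174, d = 3475.
RR = [a/(a+b)] / [c/(c+d)] = (1121/3658) / (174/3649) = 0.30645/0.04768 = 6.42668

6.427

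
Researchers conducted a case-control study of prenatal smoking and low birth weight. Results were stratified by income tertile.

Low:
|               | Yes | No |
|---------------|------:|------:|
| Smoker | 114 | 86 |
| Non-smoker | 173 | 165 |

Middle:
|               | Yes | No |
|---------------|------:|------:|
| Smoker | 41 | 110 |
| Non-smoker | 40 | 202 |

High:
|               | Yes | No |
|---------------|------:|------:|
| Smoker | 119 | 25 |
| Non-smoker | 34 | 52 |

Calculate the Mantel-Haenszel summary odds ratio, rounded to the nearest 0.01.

1.95

OR_MH = Σ(aᵢdᵢ/nᵢ) / Σ(bᵢcᵢ/nᵢ), where nᵢ is the stratum total.
Stratum 1 (Low): n = 538; a·d/n = 114·165/538 = 34.9628; b·c/n = 86·173/538 = 27.6543
Stratum 2 (Middle): n = 393; a·d/n = 41·202/393 = 21.0738; b·c/n = 110·40/393 = 11.1959
Stratum 3 (High): n = 230; a·d/n = 119·52/230 = 26.9043; b·c/n = 25·34/230 = 3.6957
OR_MH = (34.9628 + 21.0738 + 26.9043) / (27.6543 + 11.1959 + 3.6957) = 82.9410 / 42.5459 = 1.94945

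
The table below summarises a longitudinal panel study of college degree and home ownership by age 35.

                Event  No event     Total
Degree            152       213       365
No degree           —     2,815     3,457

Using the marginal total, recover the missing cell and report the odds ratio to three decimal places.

3.129

The missing cell is in the unexposed row: 3457 − 2815 = 642.
So a = 152, b = 213, c = 642, d = 2815.
OR = (a·d)/(b·c) = (152 × 2815) / (213 × 642) = 427880 / 136746 = 3.12901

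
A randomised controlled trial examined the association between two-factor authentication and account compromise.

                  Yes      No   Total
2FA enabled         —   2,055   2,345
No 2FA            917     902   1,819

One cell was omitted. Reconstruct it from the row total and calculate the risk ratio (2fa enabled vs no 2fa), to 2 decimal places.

The missing cell is in the exposed row: 2345 − 2055 = 290.
So a = 290, b = 2055, c = 917, d = 902.
RR = [a/(a+b)] / [c/(c+d)] = (290/2345) / (917/1819) = 0.12367/0.50412 = 0.24531

0.25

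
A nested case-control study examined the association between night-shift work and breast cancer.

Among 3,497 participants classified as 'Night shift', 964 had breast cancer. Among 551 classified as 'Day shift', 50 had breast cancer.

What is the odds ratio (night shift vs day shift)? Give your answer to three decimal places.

From the description: a = 964, b = 2533, c = 50, d = 501.
OR = (a·d)/(b·c) = (964 × 501) / (2533 × 50) = 482964 / 126650 = 3.81338
The odds of breast cancer are about 3.81 times as high in the night shift group.

3.813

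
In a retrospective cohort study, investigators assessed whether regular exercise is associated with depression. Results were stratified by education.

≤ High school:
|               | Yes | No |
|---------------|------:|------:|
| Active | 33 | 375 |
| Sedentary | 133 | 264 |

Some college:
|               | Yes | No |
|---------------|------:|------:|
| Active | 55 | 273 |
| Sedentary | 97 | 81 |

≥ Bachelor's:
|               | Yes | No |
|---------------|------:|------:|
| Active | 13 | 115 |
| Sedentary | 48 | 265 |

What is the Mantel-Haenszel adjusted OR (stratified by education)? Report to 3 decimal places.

0.216

OR_MH = Σ(aᵢdᵢ/nᵢ) / Σ(bᵢcᵢ/nᵢ), where nᵢ is the stratum total.
Stratum 1 (≤ High school): n = 805; a·d/n = 33·264/805 = 10.8224; b·c/n = 375·133/805 = 61.9565
Stratum 2 (Some college): n = 506; a·d/n = 55·81/506 = 8.8043; b·c/n = 273·97/506 = 52.3340
Stratum 3 (≥ Bachelor's): n = 441; a·d/n = 13·265/441 = 7.8118; b·c/n = 115·48/441 = 12.5170
OR_MH = (10.8224 + 8.8043 + 7.8118) / (61.9565 + 52.3340 + 12.5170) = 27.4385 / 126.8075 = 0.21638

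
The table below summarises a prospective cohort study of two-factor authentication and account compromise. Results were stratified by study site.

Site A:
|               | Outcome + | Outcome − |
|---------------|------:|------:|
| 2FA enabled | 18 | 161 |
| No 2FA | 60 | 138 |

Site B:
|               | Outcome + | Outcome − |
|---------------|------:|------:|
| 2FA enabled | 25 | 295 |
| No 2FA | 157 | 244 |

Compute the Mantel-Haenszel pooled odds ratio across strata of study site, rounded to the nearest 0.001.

0.167

OR_MH = Σ(aᵢdᵢ/nᵢ) / Σ(bᵢcᵢ/nᵢ), where nᵢ is the stratum total.
Stratum 1 (Site A): n = 377; a·d/n = 18·138/377 = 6.5889; b·c/n = 161·60/377 = 25.6233
Stratum 2 (Site B): n = 721; a·d/n = 25·244/721 = 8.4605; b·c/n = 295·157/721 = 64.2372
OR_MH = (6.5889 + 8.4605) / (25.6233 + 64.2372) = 15.0493 / 89.8605 = 0.16747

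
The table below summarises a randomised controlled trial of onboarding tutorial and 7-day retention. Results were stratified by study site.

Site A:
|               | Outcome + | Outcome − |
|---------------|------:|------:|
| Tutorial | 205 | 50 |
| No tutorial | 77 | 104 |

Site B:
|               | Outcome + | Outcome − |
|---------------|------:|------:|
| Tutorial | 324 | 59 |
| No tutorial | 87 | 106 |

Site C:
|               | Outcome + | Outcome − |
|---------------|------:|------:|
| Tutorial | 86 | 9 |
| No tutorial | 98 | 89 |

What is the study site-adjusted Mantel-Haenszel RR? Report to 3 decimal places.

RR_MH = Σ(aᵢ·n₀ᵢ/nᵢ) / Σ(cᵢ·n₁ᵢ/nᵢ), with n₁ᵢ = aᵢ+bᵢ (exposed), n₀ᵢ = cᵢ+dᵢ (unexposed), nᵢ = n₁ᵢ+n₀ᵢ.
Stratum 1 (Site A): n₁ = 255, n₀ = 181, n = 436; a·n₀/n = 205·181/436 = 85.1032; c·n₁/n = 77·255/436 = 45.0344
Stratum 2 (Site B): n₁ = 383, n₀ = 193, n = 576; a·n₀/n = 324·193/576 = 108.5625; c·n₁/n = 87·383/576 = 57.8490
Stratum 3 (Site C): n₁ = 95, n₀ = 187, n = 282; a·n₀/n = 86·187/282 = 57.0284; c·n₁/n = 98·95/282 = 33.0142
RR_MH = (85.1032 + 108.5625 + 57.0284) / (45.0344 + 57.8490 + 33.0142) = 250.6941 / 135.8975 = 1.84473

1.845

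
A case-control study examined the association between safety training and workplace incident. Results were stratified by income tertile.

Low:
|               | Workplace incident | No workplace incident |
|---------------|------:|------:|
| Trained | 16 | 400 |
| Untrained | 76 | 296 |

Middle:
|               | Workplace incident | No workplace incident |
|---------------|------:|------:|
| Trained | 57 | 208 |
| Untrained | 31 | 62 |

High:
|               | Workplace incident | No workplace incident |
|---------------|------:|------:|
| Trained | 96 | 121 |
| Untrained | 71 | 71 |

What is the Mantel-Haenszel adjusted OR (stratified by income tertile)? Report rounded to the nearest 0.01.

0.43

OR_MH = Σ(aᵢdᵢ/nᵢ) / Σ(bᵢcᵢ/nᵢ), where nᵢ is the stratum total.
Stratum 1 (Low): n = 788; a·d/n = 16·296/788 = 6.0102; b·c/n = 400·76/788 = 38.5787
Stratum 2 (Middle): n = 358; a·d/n = 57·62/358 = 9.8715; b·c/n = 208·31/358 = 18.0112
Stratum 3 (High): n = 359; a·d/n = 96·71/359 = 18.9861; b·c/n = 121·71/359 = 23.9304
OR_MH = (6.0102 + 9.8715 + 18.9861) / (38.5787 + 18.0112 + 23.9304) = 34.8677 / 80.5202 = 0.43303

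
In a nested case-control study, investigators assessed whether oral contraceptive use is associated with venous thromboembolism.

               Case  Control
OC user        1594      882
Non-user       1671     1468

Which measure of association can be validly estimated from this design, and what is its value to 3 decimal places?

1.588

Cells: a = 1594, b = 882, c = 1671, d = 1468.
This is a nested case-control study: participants were sampled on outcome status, so risks in the source population cannot be estimated directly — relative risk is not valid here. The odds ratio is the appropriate measure.
OR = (a·d)/(b·c) = (1594 × 1468) / (882 × 1671) = 2339992 / 1473822 = 1.58770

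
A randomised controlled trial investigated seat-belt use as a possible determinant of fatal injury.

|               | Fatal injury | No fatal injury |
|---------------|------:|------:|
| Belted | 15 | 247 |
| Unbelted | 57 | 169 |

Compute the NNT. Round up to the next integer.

6

Risk in treated group = 15/262 = 0.05725; risk in control = 57/226 = 0.25221.
Absolute risk reduction = 0.25221 − 0.05725 = 0.19496
NNT = 1 / ARR = 1 / 0.19496 = 5.129 → round up → 6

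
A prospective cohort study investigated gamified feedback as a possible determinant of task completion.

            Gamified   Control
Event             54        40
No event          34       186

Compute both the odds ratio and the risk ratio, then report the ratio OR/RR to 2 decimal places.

Reading the table with exposure as columns: a = 54 (Gamified, case), b = 34 (Gamified, non-case), c = 40 (Control, case), d = 186.
OR = (54·186)/(34·40) = 10044/1360 = 7.38529
Risk in exposed = 54/88 = 0.61364; risk in unexposed = 40/226 = 0.17699; RR = 3.46705
OR/RR = 7.38529 / 3.46705 = 2.13014
The outcome is not rare, so the OR lies further from 1 than the RR.

2.13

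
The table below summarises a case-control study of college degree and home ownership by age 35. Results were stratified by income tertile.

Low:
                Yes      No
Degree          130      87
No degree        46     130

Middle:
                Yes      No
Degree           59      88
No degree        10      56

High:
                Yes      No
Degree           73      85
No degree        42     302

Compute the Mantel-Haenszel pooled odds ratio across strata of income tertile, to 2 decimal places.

4.78

OR_MH = Σ(aᵢdᵢ/nᵢ) / Σ(bᵢcᵢ/nᵢ), where nᵢ is the stratum total.
Stratum 1 (Low): n = 393; a·d/n = 130·130/393 = 43.0025; b·c/n = 87·46/393 = 10.1832
Stratum 2 (Middle): n = 213; a·d/n = 59·56/213 = 15.5117; b·c/n = 88·10/213 = 4.1315
Stratum 3 (High): n = 502; a·d/n = 73·302/502 = 43.9163; b·c/n = 85·42/502 = 7.1116
OR_MH = (43.0025 + 15.5117 + 43.9163) / (10.1832 + 4.1315 + 7.1116) = 102.4306 / 21.4262 = 4.78062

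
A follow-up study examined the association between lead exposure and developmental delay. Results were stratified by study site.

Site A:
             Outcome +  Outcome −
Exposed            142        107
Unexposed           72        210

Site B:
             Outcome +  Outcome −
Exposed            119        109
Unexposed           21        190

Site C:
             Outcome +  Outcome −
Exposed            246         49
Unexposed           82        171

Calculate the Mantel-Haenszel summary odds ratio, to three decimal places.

6.817

OR_MH = Σ(aᵢdᵢ/nᵢ) / Σ(bᵢcᵢ/nᵢ), where nᵢ is the stratum total.
Stratum 1 (Site A): n = 531; a·d/n = 142·210/531 = 56.1582; b·c/n = 107·72/531 = 14.5085
Stratum 2 (Site B): n = 439; a·d/n = 119·190/439 = 51.5034; b·c/n = 109·21/439 = 5.2141
Stratum 3 (Site C): n = 548; a·d/n = 246·171/548 = 76.7628; b·c/n = 49·82/548 = 7.3321
OR_MH = (56.1582 + 51.5034 + 76.7628) / (14.5085 + 5.2141 + 7.3321) = 184.4244 / 27.0547 = 6.81672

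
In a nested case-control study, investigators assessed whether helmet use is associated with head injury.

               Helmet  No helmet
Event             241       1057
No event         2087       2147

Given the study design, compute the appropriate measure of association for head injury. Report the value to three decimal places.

0.235

Reading the table with exposure as columns: a = 241 (Helmet, case), b = 2087 (Helmet, non-case), c = 1057 (No helmet, case), d = 2147.
This is a nested case-control study: participants were sampled on outcome status, so risks in the source population cannot be estimated directly — relative risk is not valid here. The odds ratio is the appropriate measure.
OR = (a·d)/(b·c) = (241 × 2147) / (2087 × 1057) = 517427 / 2205959 = 0.23456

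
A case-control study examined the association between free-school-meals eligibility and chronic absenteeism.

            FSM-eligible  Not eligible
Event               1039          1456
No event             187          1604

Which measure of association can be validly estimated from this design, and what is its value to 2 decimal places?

6.12

Reading the table with exposure as columns: a = 1039 (FSM-eligible, case), b = 187 (FSM-eligible, non-case), c = 1456 (Not eligible, case), d = 1604.
This is a case-control study: participants were sampled on outcome status, so risks in the source population cannot be estimated directly — relative risk is not valid here. The odds ratio is the appropriate measure.
OR = (a·d)/(b·c) = (1039 × 1604) / (187 × 1456) = 1666556 / 272272 = 6.12092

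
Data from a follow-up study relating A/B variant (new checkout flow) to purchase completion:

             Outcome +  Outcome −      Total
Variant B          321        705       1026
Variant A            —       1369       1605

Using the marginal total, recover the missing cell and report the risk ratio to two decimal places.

The missing cell is in the unexposed row: 1605 − 1369 = 236.
So a = 321, b = 705, c = 236, d = 1369.
RR = [a/(a+b)] / [c/(c+d)] = (321/1026) / (236/1605) = 0.31287/0.14704 = 2.12775

2.13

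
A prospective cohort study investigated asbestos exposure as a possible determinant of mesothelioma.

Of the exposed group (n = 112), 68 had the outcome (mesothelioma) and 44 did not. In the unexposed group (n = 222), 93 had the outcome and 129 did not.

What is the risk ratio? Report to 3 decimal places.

1.449

From the description: a = 68, b = 44, c = 93, d = 129.
Risk in exposed = 68/112 = 0.60714; risk in unexposed = 93/222 = 0.41892.
RR = 0.60714 / 0.41892 = 1.44931
The risk among the exposed is 1.45 times that among the unexposed.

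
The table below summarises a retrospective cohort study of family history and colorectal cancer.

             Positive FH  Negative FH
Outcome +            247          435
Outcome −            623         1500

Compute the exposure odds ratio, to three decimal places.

Reading the table with exposure as columns: a = 247 (Positive FH, case), b = 623 (Positive FH, non-case), c = 435 (Negative FH, case), d = 1500.
OR = (a·d)/(b·c) = (247 × 1500) / (623 × 435) = 370500 / 271005 = 1.36713
The odds of colorectal cancer are about 1.37 times as high in the positive fh group.

1.367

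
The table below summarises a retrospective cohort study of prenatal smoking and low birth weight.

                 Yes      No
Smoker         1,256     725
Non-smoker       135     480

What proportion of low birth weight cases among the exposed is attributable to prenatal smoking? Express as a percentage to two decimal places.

65.38

Cells: a = 1256, b = 725, c = 135, d = 480.
Risk in exposed = 1256/1981 = 0.63402; risk in unexposed = 135/615 = 0.21951.
RR = 0.63402/0.21951 = 2.88833
AR% = (RR − 1)/RR × 100 = (2.88833 − 1)/2.88833 × 100 = 65.3779%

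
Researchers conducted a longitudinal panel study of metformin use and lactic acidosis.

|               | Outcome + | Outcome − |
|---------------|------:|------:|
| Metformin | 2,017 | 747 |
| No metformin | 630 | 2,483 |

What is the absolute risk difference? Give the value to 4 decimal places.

0.5274

Cells: a = 2017, b = 747, c = 630, d = 2483.
Risk in exposed = 2017/2764 = 0.729740; risk in unexposed = 630/3113 = 0.202377.
Risk difference = 0.729740 − 0.202377 = 0.527362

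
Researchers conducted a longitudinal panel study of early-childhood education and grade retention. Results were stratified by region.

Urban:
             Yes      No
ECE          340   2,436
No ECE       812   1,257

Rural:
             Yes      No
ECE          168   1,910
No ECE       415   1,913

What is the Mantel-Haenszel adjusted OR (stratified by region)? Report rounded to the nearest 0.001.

OR_MH = Σ(aᵢdᵢ/nᵢ) / Σ(bᵢcᵢ/nᵢ), where nᵢ is the stratum total.
Stratum 1 (Urban): n = 4845; a·d/n = 340·1257/4845 = 88.2105; b·c/n = 2436·812/4845 = 408.2625
Stratum 2 (Rural): n = 4406; a·d/n = 168·1913/4406 = 72.9424; b·c/n = 1910·415/4406 = 179.9024
OR_MH = (88.2105 + 72.9424) / (408.2625 + 179.9024) = 161.1529 / 588.1649 = 0.27399

0.274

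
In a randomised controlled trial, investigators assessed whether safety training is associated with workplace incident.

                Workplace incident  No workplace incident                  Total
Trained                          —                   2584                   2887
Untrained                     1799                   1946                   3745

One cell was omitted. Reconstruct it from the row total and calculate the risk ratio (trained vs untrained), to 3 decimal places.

0.218

The missing cell is in the exposed row: 2887 − 2584 = 303.
So a = 303, b = 2584, c = 1799, d = 1946.
RR = [a/(a+b)] / [c/(c+d)] = (303/2887) / (1799/3745) = 0.10495/0.48037 = 0.21848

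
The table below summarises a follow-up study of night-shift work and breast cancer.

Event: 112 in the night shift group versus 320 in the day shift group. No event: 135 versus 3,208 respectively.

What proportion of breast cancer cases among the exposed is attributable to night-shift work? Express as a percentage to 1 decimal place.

From the description: a = 112, b = 135, c = 320, d = 3208.
Risk in exposed = 112/247 = 0.45344; risk in unexposed = 320/3528 = 0.09070.
RR = 0.45344/0.09070 = 4.99919
AR% = (RR − 1)/RR × 100 = (4.99919 − 1)/4.99919 × 100 = 79.9968%

80.0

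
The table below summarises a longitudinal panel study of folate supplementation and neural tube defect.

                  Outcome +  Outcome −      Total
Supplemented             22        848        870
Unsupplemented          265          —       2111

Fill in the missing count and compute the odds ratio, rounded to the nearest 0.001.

The missing cell is in the unexposed row: 2111 − 265 = 1846.
So a = 22, b = 848, c = 265, d = 1846.
OR = (a·d)/(b·c) = (22 × 1846) / (848 × 265) = 40612 / 224720 = 0.18072

0.181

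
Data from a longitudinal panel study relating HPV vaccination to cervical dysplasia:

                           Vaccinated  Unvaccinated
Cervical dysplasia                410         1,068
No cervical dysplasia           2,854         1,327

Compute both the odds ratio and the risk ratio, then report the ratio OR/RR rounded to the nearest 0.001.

Reading the table with exposure as columns: a = 410 (Vaccinated, case), b = 2854 (Vaccinated, non-case), c = 1068 (Unvaccinated, case), d = 1327.
OR = (410·1327)/(2854·1068) = 544070/3048072 = 0.17850
Risk in exposed = 410/3264 = 0.12561; risk in unexposed = 1068/2395 = 0.44593; RR = 0.28169
OR/RR = 0.17850 / 0.28169 = 0.63367
The outcome is not rare, so the OR lies further from 1 than the RR.

0.634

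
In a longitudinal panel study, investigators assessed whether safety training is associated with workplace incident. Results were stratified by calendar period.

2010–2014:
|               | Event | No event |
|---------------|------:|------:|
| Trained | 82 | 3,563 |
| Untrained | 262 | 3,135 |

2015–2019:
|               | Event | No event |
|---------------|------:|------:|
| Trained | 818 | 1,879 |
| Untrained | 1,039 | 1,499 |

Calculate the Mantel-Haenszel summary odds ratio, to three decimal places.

0.536

OR_MH = Σ(aᵢdᵢ/nᵢ) / Σ(bᵢcᵢ/nᵢ), where nᵢ is the stratum total.
Stratum 1 (2010–2014): n = 7042; a·d/n = 82·3135/7042 = 36.5053; b·c/n = 3563·262/7042 = 132.5626
Stratum 2 (2015–2019): n = 5235; a·d/n = 818·1499/5235 = 234.2277; b·c/n = 1879·1039/5235 = 372.9286
OR_MH = (36.5053 + 234.2277) / (132.5626 + 372.9286) = 270.7330 / 505.4912 = 0.53558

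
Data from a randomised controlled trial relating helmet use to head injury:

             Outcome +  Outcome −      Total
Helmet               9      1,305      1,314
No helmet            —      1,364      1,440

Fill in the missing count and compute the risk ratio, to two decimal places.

The missing cell is in the unexposed row: 1440 − 1364 = 76.
So a = 9, b = 1305, c = 76, d = 1364.
RR = [a/(a+b)] / [c/(c+d)] = (9/1314) / (76/1440) = 0.00685/0.05278 = 0.12978

0.13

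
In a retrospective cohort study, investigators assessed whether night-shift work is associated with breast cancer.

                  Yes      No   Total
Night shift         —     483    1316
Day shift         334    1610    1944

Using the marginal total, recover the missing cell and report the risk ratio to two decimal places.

The missing cell is in the exposed row: 1316 − 483 = 833.
So a = 833, b = 483, c = 334, d = 1610.
RR = [a/(a+b)] / [c/(c+d)] = (833/1316) / (334/1944) = 0.63298/0.17181 = 3.68416

3.68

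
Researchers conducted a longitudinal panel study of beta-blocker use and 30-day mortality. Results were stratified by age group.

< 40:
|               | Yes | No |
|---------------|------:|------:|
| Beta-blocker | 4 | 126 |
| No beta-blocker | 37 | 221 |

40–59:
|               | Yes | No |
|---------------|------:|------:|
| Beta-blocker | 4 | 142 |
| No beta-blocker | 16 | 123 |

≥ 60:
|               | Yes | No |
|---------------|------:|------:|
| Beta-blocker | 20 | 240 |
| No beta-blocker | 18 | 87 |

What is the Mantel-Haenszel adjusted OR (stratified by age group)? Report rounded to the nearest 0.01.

OR_MH = Σ(aᵢdᵢ/nᵢ) / Σ(bᵢcᵢ/nᵢ), where nᵢ is the stratum total.
Stratum 1 (< 40): n = 388; a·d/n = 4·221/388 = 2.2784; b·c/n = 126·37/388 = 12.0155
Stratum 2 (40–59): n = 285; a·d/n = 4·123/285 = 1.7263; b·c/n = 142·16/285 = 7.9719
Stratum 3 (≥ 60): n = 365; a·d/n = 20·87/365 = 4.7671; b·c/n = 240·18/365 = 11.8356
OR_MH = (2.2784 + 1.7263 + 4.7671) / (12.0155 + 7.9719 + 11.8356) = 8.7718 / 31.8230 = 0.27564

0.28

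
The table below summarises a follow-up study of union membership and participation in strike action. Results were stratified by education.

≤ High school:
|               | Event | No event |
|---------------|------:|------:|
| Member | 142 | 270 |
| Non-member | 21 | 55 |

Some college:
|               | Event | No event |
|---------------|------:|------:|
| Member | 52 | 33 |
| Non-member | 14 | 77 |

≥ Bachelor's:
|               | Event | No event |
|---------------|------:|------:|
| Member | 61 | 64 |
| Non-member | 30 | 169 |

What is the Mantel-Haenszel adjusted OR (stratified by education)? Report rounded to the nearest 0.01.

OR_MH = Σ(aᵢdᵢ/nᵢ) / Σ(bᵢcᵢ/nᵢ), where nᵢ is the stratum total.
Stratum 1 (≤ High school): n = 488; a·d/n = 142·55/488 = 16.0041; b·c/n = 270·21/488 = 11.6189
Stratum 2 (Some college): n = 176; a·d/n = 52·77/176 = 22.7500; b·c/n = 33·14/176 = 2.6250
Stratum 3 (≥ Bachelor's): n = 324; a·d/n = 61·169/324 = 31.8179; b·c/n = 64·30/324 = 5.9259
OR_MH = (16.0041 + 22.7500 + 31.8179) / (11.6189 + 2.6250 + 5.9259) = 70.5720 / 20.1698 = 3.49890

3.50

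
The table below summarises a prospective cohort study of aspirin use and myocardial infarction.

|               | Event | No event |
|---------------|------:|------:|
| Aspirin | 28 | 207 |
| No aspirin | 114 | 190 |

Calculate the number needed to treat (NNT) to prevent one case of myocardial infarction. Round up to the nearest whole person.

Risk in treated group = 28/235 = 0.11915; risk in control = 114/304 = 0.37500.
Absolute risk reduction = 0.37500 − 0.11915 = 0.25585
NNT = 1 / ARR = 1 / 0.25585 = 3.909 → round up → 4

4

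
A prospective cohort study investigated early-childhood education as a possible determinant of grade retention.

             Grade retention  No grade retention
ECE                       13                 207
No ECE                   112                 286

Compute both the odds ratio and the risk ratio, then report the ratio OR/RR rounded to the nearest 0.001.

0.764

Cells: a = 13, b = 207, c = 112, d = 286.
OR = (13·286)/(207·112) = 3718/23184 = 0.16037
Risk in exposed = 13/220 = 0.05909; risk in unexposed = 112/398 = 0.28141; RR = 0.20998
OR/RR = 0.16037 / 0.20998 = 0.76372
The outcome is not rare, so the OR lies further from 1 than the RR.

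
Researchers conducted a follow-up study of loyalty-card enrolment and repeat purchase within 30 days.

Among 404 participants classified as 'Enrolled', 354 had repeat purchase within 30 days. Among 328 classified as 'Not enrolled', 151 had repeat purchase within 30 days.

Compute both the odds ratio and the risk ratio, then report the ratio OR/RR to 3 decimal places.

From the description: a = 354, b = 50, c = 151, d = 177.
OR = (354·177)/(50·151) = 62658/7550 = 8.29907
Risk in exposed = 354/404 = 0.87624; risk in unexposed = 151/328 = 0.46037; RR = 1.90335
OR/RR = 8.29907 / 1.90335 = 4.36024
The outcome is not rare, so the OR lies further from 1 than the RR.

4.360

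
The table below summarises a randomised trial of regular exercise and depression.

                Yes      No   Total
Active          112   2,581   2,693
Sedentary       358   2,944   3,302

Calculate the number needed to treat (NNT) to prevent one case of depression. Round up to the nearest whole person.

15

Risk in treated group = 112/2693 = 0.04159; risk in control = 358/3302 = 0.10842.
Absolute risk reduction = 0.10842 − 0.04159 = 0.06683
NNT = 1 / ARR = 1 / 0.06683 = 14.963 → round up → 15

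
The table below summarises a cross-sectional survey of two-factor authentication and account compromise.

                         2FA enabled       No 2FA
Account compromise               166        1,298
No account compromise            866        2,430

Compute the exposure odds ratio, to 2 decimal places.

0.36

Reading the table with exposure as columns: a = 166 (2FA enabled, case), b = 866 (2FA enabled, non-case), c = 1298 (No 2FA, case), d = 2430.
OR = (a·d)/(b·c) = (166 × 2430) / (866 × 1298) = 403380 / 1124068 = 0.35886
Exposure is associated with lower odds of account compromise (OR = 0.36 < 1).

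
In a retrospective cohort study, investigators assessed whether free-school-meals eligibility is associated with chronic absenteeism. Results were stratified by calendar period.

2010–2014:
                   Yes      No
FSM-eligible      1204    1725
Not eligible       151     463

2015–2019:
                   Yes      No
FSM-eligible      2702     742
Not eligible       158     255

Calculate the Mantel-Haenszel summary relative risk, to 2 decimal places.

RR_MH = Σ(aᵢ·n₀ᵢ/nᵢ) / Σ(cᵢ·n₁ᵢ/nᵢ), with n₁ᵢ = aᵢ+bᵢ (exposed), n₀ᵢ = cᵢ+dᵢ (unexposed), nᵢ = n₁ᵢ+n₀ᵢ.
Stratum 1 (2010–2014): n₁ = 2929, n₀ = 614, n = 3543; a·n₀/n = 1204·614/3543 = 208.6526; c·n₁/n = 151·2929/3543 = 124.8318
Stratum 2 (2015–2019): n₁ = 3444, n₀ = 413, n = 3857; a·n₀/n = 2702·413/3857 = 289.3249; c·n₁/n = 158·3444/3857 = 141.0817
RR_MH = (208.6526 + 289.3249) / (124.8318 + 141.0817) = 497.9774 / 265.9135 = 1.87270

1.87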